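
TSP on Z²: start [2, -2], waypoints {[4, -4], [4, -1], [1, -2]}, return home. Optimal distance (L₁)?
12
(one optimal route: (2, -2) → (4, -4) → (4, -1) → (1, -2) → (2, -2))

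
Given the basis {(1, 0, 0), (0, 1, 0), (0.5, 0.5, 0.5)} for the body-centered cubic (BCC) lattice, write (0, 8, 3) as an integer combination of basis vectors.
-3b₁ + 5b₂ + 6b₃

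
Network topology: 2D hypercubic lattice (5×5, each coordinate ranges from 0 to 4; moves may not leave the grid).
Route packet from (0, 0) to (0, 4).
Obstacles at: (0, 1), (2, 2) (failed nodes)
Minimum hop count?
6
(one shortest path: (0, 0) → (1, 0) → (1, 1) → (1, 2) → (0, 2) → (0, 3) → (0, 4))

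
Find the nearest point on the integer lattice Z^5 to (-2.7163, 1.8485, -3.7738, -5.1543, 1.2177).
(-3, 2, -4, -5, 1)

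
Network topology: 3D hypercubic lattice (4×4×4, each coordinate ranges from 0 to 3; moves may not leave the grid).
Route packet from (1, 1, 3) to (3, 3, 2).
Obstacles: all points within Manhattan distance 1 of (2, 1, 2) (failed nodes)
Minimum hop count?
5
(one shortest path: (1, 1, 3) → (1, 2, 3) → (2, 2, 3) → (3, 2, 3) → (3, 3, 3) → (3, 3, 2))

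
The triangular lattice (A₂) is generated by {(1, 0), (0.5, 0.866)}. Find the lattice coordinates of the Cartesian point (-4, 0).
-4b₁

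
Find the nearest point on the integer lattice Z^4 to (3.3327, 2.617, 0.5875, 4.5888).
(3, 3, 1, 5)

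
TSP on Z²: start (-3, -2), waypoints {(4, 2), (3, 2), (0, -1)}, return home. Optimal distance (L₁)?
22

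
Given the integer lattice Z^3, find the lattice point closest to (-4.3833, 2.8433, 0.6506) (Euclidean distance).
(-4, 3, 1)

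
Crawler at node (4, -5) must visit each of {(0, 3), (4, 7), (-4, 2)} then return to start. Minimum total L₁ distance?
40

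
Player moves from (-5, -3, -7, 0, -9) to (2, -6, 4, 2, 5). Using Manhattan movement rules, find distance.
37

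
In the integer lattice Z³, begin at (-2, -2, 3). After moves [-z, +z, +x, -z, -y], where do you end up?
(-1, -3, 2)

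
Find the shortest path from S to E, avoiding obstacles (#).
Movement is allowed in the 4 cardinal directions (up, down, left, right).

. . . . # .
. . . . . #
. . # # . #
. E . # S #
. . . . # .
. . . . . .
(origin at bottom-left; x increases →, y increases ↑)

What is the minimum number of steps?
7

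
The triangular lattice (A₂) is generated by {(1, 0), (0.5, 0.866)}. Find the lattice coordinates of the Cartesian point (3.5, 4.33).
b₁ + 5b₂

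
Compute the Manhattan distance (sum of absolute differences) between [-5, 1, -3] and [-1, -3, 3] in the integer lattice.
14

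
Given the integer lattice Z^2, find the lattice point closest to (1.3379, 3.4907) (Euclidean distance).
(1, 3)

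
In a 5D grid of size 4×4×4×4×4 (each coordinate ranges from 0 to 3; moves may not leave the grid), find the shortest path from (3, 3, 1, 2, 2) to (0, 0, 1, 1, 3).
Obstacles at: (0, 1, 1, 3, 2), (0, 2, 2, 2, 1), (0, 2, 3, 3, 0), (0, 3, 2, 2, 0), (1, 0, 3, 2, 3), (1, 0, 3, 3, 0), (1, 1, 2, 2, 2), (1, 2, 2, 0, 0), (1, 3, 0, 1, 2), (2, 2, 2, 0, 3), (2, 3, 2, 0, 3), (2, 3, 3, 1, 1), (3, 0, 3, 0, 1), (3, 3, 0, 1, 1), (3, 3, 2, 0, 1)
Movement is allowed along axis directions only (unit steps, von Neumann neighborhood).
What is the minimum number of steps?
8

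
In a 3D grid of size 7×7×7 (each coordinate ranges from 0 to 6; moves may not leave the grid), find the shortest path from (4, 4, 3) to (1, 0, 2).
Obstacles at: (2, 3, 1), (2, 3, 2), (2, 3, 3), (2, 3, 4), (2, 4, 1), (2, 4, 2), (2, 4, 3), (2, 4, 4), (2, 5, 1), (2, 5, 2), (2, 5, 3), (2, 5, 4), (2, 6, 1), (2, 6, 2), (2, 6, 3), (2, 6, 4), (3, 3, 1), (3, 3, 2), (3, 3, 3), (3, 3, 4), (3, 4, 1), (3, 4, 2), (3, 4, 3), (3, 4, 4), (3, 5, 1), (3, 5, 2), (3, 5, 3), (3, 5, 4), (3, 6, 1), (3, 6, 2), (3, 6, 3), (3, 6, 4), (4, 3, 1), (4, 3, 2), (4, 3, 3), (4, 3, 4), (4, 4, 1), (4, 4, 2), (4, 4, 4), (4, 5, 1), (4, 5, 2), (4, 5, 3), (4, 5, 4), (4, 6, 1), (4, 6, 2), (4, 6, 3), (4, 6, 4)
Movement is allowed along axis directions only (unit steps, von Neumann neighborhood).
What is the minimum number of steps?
10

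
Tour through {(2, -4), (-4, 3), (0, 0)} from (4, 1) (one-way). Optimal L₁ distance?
20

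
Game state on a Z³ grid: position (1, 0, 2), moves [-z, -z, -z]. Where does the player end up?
(1, 0, -1)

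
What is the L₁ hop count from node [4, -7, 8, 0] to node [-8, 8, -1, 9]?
45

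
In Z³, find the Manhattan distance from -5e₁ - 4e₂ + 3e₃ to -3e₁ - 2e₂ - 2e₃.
9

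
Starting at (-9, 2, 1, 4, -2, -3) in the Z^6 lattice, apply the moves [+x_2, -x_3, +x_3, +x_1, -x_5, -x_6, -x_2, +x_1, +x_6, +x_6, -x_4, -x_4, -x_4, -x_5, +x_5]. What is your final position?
(-7, 2, 1, 1, -3, -2)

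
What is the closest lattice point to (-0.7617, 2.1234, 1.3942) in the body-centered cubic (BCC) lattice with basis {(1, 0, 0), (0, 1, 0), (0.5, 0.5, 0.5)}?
(-0.5, 2.5, 1.5)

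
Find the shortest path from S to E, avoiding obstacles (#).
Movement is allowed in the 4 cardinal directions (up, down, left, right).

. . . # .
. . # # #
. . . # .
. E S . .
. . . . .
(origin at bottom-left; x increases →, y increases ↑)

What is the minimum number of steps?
1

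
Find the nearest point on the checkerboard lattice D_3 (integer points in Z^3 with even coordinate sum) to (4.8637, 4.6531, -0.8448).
(5, 4, -1)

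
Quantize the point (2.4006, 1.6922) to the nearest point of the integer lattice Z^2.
(2, 2)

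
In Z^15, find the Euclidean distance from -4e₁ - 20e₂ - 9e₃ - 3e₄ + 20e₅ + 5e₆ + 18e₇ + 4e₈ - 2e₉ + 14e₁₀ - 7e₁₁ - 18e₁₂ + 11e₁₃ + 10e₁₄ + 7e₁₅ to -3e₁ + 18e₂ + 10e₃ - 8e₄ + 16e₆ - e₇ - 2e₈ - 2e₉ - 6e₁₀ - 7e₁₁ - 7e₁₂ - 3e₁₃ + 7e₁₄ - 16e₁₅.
63.2772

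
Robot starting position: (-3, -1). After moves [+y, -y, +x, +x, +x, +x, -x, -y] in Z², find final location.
(0, -2)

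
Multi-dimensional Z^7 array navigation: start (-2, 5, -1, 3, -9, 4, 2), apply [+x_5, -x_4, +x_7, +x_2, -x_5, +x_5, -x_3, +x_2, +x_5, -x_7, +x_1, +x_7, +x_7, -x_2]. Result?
(-1, 6, -2, 2, -7, 4, 4)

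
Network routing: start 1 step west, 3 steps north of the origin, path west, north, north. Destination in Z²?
(-2, 5)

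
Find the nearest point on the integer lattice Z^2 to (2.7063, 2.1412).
(3, 2)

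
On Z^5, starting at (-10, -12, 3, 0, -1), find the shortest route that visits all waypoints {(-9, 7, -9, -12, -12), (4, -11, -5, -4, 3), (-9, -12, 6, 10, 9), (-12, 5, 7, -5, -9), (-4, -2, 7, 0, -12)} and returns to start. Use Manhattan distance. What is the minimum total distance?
212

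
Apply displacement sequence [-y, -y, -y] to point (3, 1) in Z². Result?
(3, -2)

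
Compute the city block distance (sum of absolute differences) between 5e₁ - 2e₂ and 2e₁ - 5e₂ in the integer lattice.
6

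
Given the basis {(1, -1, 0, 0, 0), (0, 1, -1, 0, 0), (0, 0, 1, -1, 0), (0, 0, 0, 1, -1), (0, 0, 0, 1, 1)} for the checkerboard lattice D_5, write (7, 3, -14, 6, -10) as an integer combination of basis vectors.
7b₁ + 10b₂ - 4b₃ + 6b₄ - 4b₅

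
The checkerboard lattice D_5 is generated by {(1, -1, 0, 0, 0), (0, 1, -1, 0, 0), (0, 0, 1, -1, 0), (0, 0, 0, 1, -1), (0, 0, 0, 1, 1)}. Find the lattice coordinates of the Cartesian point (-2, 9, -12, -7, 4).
-2b₁ + 7b₂ - 5b₃ - 8b₄ - 4b₅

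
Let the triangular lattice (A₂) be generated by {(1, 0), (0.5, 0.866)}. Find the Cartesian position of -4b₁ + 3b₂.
(-2.5, 2.598)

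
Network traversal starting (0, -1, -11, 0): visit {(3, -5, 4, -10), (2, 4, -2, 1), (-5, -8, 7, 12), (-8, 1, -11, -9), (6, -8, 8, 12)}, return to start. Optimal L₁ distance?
152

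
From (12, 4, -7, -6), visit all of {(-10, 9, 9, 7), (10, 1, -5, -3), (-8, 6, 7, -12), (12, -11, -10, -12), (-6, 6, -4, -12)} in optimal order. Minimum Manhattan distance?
118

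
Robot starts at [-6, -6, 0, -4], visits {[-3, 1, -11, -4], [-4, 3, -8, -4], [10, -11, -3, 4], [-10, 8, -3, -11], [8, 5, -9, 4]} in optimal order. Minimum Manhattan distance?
106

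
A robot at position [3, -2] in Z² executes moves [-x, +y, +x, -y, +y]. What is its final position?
(3, -1)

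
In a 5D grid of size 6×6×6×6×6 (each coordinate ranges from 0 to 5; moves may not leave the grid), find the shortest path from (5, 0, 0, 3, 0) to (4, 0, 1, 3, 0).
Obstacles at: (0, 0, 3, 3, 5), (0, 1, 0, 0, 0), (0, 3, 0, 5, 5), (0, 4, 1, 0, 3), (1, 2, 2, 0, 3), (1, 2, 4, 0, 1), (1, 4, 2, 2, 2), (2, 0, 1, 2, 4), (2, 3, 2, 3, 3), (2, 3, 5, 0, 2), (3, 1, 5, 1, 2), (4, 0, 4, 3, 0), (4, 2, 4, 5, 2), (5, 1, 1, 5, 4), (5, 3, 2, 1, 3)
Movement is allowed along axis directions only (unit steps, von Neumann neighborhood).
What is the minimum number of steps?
2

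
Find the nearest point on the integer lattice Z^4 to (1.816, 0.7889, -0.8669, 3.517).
(2, 1, -1, 4)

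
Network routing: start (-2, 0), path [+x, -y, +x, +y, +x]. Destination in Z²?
(1, 0)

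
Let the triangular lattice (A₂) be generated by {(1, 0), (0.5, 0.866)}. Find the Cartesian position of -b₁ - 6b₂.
(-4, -5.196)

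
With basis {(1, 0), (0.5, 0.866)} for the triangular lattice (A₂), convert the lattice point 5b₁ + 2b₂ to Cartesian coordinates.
(6, 1.732)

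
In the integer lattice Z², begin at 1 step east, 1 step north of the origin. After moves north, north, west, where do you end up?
(0, 3)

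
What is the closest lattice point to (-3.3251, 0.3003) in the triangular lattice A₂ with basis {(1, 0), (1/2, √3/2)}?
(-3, 0)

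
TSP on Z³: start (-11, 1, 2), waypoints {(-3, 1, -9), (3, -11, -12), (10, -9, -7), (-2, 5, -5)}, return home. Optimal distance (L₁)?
102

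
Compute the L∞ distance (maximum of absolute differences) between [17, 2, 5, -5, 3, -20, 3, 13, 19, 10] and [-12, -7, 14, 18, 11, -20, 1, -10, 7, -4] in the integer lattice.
29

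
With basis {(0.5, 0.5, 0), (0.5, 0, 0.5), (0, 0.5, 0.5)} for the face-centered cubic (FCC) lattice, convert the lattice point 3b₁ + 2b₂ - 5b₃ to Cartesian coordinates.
(2.5, -1, -1.5)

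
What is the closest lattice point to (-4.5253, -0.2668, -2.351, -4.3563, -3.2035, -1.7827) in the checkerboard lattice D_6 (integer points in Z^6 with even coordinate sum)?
(-5, 0, -2, -4, -3, -2)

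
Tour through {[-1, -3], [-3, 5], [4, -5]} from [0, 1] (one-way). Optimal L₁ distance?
24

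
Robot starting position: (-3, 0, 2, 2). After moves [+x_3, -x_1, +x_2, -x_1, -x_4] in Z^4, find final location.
(-5, 1, 3, 1)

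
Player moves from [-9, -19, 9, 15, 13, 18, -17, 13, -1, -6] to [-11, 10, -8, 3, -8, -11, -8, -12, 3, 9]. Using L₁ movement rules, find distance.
163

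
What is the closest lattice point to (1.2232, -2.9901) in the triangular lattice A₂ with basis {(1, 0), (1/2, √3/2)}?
(1.5, -2.598)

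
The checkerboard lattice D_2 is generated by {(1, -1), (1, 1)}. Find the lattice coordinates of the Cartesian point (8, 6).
b₁ + 7b₂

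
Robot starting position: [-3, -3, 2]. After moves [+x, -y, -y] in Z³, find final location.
(-2, -5, 2)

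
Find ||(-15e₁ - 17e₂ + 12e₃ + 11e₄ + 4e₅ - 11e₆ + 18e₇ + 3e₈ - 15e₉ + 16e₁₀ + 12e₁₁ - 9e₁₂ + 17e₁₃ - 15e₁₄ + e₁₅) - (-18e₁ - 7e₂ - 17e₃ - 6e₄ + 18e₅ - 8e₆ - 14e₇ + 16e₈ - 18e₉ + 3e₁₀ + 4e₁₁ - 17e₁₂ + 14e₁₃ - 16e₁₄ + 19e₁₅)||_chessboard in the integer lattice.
32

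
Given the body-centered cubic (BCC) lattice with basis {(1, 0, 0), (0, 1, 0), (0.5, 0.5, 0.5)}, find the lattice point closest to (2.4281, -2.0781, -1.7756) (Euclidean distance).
(2, -2, -2)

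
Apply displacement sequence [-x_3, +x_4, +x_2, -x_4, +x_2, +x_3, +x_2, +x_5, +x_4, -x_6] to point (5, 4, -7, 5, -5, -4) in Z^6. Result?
(5, 7, -7, 6, -4, -5)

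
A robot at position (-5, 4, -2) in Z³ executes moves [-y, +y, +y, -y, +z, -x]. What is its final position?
(-6, 4, -1)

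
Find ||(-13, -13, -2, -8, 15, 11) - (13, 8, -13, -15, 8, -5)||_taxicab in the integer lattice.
88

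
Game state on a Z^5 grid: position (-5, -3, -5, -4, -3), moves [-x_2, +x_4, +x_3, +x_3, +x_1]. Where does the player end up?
(-4, -4, -3, -3, -3)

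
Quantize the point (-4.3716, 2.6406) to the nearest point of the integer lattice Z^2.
(-4, 3)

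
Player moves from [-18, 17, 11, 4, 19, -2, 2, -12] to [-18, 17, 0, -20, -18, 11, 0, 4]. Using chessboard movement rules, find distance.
37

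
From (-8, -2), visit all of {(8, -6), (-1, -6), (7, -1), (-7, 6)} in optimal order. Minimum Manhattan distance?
42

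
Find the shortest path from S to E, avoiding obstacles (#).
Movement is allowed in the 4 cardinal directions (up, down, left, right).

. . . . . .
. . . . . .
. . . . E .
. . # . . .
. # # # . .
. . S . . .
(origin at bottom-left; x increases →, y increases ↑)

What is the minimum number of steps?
5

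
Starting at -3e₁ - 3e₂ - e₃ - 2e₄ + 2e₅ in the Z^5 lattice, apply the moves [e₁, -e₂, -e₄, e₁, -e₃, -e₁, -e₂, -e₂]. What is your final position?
(-2, -6, -2, -3, 2)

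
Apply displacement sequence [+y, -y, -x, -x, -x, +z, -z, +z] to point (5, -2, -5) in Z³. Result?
(2, -2, -4)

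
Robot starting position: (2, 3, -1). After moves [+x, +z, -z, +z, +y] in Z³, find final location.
(3, 4, 0)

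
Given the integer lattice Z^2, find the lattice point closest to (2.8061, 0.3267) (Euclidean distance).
(3, 0)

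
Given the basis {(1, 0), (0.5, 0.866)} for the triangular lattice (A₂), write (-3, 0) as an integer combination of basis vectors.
-3b₁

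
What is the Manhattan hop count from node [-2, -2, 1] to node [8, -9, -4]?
22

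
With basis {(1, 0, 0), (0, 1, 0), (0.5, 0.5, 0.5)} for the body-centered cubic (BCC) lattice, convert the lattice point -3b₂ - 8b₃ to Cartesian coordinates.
(-4, -7, -4)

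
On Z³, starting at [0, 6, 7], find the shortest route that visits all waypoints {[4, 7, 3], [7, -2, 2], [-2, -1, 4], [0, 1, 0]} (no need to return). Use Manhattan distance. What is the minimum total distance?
42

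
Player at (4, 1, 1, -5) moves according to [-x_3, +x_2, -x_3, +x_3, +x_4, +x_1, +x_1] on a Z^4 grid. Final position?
(6, 2, 0, -4)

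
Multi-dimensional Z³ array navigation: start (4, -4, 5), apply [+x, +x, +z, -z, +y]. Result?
(6, -3, 5)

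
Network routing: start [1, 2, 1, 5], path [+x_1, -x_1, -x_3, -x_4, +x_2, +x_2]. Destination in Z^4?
(1, 4, 0, 4)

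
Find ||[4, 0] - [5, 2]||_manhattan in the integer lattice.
3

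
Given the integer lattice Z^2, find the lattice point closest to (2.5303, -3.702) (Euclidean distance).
(3, -4)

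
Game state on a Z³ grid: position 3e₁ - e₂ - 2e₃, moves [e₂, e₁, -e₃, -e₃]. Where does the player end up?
(4, 0, -4)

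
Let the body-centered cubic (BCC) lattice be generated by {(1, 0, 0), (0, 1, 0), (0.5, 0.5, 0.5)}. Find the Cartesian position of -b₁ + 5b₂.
(-1, 5, 0)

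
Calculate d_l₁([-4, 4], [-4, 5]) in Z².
1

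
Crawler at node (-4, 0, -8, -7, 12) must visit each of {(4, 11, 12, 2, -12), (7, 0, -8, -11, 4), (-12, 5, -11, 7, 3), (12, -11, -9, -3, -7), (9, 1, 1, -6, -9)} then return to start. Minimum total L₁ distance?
230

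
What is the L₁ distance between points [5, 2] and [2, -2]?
7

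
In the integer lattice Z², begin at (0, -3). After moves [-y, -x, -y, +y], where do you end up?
(-1, -4)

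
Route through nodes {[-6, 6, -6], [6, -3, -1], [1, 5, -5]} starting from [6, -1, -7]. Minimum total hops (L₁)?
34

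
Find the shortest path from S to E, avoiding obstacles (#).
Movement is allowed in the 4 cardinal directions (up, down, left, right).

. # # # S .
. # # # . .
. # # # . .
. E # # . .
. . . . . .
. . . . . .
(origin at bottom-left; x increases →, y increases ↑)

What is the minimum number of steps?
8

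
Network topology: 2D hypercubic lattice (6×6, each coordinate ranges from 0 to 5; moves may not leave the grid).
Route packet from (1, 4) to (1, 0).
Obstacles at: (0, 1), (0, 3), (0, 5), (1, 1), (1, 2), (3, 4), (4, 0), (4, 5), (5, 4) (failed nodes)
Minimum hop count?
6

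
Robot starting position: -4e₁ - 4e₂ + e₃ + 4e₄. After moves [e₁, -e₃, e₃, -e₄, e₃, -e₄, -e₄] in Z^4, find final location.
(-3, -4, 2, 1)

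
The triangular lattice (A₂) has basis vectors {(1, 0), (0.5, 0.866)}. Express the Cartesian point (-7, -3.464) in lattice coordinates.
-5b₁ - 4b₂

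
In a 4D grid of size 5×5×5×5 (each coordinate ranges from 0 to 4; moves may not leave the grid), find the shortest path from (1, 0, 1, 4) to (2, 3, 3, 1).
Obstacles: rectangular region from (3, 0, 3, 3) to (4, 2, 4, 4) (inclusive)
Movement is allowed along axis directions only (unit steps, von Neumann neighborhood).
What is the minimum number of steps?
9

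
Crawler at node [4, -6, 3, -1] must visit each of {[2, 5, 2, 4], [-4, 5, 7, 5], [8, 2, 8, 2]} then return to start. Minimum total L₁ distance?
70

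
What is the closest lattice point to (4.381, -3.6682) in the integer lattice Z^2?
(4, -4)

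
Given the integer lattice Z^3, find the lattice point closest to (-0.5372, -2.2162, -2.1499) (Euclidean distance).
(-1, -2, -2)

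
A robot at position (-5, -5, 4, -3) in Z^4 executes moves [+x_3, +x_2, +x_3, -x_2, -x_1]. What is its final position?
(-6, -5, 6, -3)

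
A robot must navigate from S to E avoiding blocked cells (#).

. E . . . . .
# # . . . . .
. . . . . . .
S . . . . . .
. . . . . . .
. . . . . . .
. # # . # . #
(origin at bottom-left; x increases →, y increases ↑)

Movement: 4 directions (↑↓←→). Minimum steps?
6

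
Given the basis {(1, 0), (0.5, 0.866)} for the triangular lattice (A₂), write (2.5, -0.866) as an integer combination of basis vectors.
3b₁ - b₂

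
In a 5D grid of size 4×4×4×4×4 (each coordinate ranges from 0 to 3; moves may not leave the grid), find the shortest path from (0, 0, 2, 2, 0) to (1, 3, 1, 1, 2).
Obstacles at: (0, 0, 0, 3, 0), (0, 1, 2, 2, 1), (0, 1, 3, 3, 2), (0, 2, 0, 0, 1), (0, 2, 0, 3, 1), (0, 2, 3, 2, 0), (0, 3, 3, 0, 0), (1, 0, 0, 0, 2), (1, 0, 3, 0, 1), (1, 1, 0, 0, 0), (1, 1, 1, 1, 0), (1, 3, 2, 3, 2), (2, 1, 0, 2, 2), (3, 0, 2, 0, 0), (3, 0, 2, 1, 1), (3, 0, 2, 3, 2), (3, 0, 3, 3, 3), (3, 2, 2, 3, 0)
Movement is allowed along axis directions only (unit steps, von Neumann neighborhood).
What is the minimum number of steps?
8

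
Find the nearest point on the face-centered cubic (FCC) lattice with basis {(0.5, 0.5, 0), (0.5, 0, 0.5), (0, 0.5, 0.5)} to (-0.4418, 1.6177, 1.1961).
(-0.5, 1.5, 1)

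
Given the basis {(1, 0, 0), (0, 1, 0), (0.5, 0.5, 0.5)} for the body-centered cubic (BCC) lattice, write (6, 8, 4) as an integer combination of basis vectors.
2b₁ + 4b₂ + 8b₃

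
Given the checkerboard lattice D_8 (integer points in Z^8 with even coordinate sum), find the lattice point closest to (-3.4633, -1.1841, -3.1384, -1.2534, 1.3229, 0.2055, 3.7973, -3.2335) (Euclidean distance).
(-3, -1, -3, -1, 1, 0, 4, -3)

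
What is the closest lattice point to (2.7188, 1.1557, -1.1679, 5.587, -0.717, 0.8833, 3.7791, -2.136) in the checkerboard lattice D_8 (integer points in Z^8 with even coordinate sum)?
(3, 1, -1, 5, -1, 1, 4, -2)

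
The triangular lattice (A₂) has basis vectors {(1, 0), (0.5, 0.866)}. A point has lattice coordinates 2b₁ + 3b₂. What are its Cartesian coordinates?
(3.5, 2.598)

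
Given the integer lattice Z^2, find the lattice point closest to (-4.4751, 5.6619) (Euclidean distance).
(-4, 6)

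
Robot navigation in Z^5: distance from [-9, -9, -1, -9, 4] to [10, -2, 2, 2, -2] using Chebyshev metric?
19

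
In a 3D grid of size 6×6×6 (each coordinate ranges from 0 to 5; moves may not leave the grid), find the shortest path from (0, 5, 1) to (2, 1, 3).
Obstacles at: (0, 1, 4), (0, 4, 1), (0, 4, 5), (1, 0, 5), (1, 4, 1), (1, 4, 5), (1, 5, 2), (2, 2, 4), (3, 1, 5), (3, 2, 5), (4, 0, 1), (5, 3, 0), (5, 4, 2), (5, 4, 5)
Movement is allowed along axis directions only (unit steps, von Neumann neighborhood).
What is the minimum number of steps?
8
(one shortest path: (0, 5, 1) → (1, 5, 1) → (2, 5, 1) → (2, 4, 1) → (2, 3, 1) → (2, 2, 1) → (2, 1, 1) → (2, 1, 2) → (2, 1, 3))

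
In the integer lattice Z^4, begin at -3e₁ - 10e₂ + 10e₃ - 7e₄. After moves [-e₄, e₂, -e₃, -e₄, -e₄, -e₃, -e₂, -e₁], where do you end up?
(-4, -10, 8, -10)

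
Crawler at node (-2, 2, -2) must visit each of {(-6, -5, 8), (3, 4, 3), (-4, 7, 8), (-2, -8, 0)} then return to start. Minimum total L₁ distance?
68
(one optimal route: (-2, 2, -2) → (3, 4, 3) → (-4, 7, 8) → (-6, -5, 8) → (-2, -8, 0) → (-2, 2, -2))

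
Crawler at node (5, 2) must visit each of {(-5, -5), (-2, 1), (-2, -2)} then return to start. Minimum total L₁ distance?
34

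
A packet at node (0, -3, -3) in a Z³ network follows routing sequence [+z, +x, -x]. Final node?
(0, -3, -2)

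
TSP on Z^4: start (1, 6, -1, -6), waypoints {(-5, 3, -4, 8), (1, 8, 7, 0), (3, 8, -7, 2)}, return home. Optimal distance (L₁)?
82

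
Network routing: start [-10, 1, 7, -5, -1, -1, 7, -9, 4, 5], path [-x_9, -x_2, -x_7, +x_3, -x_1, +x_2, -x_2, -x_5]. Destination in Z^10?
(-11, 0, 8, -5, -2, -1, 6, -9, 3, 5)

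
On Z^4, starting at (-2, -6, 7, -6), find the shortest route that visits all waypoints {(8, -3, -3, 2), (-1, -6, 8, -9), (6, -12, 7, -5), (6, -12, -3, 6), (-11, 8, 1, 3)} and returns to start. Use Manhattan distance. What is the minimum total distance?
132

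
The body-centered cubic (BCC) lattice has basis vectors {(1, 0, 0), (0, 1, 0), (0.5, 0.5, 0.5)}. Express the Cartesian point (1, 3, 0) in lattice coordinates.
b₁ + 3b₂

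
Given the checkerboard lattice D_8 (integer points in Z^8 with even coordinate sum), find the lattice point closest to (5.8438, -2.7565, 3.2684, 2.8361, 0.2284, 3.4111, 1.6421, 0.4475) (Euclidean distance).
(6, -3, 3, 3, 0, 3, 2, 0)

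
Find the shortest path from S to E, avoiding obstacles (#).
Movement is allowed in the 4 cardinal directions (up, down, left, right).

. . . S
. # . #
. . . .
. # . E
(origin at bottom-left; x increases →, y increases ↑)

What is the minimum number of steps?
5
(one shortest path: (3, 3) → (2, 3) → (2, 2) → (2, 1) → (3, 1) → (3, 0))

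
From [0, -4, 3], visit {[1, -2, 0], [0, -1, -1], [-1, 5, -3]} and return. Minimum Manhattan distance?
34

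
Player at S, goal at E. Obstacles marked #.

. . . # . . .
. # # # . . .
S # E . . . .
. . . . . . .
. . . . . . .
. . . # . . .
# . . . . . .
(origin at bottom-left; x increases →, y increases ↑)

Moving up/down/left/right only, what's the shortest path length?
4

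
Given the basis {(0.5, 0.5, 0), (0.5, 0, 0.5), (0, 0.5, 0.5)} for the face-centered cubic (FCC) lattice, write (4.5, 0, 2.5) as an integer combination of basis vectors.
2b₁ + 7b₂ - 2b₃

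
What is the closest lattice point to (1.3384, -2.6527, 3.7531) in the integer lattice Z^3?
(1, -3, 4)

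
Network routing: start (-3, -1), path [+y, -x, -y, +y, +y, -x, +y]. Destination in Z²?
(-5, 2)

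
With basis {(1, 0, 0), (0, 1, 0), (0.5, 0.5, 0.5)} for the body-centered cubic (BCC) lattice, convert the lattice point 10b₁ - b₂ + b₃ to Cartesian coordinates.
(10.5, -0.5, 0.5)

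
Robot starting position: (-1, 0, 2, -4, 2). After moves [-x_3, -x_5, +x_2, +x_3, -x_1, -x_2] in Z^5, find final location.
(-2, 0, 2, -4, 1)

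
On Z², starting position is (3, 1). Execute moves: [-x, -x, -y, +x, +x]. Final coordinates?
(3, 0)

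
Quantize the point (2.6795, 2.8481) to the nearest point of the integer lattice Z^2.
(3, 3)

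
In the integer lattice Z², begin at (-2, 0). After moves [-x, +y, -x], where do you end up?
(-4, 1)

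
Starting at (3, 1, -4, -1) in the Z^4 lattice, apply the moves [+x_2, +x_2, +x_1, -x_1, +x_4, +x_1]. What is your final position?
(4, 3, -4, 0)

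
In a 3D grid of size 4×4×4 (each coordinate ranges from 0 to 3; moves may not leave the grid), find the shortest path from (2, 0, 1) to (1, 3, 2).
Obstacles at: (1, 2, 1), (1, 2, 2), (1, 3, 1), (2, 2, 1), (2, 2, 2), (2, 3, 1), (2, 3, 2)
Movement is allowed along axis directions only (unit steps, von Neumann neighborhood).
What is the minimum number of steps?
7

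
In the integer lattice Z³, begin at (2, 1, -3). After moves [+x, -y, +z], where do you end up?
(3, 0, -2)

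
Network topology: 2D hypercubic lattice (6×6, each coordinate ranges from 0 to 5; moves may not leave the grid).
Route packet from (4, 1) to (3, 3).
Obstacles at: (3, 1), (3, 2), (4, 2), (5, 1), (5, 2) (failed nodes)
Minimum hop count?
7
(one shortest path: (4, 1) → (4, 0) → (3, 0) → (2, 0) → (2, 1) → (2, 2) → (2, 3) → (3, 3))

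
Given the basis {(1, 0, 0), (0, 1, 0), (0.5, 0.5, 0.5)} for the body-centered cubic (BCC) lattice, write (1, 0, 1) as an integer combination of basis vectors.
-b₂ + 2b₃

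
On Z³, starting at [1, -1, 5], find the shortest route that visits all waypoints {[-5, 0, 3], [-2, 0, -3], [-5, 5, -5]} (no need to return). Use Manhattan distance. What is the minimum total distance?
28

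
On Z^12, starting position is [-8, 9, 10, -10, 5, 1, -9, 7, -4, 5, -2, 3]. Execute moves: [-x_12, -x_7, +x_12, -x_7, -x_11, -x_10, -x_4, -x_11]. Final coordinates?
(-8, 9, 10, -11, 5, 1, -11, 7, -4, 4, -4, 3)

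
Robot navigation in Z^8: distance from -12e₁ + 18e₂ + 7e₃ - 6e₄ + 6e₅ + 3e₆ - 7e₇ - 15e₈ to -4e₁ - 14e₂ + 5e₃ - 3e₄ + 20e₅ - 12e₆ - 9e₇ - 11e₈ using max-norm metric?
32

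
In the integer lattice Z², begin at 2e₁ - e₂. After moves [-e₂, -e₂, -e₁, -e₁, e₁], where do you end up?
(1, -3)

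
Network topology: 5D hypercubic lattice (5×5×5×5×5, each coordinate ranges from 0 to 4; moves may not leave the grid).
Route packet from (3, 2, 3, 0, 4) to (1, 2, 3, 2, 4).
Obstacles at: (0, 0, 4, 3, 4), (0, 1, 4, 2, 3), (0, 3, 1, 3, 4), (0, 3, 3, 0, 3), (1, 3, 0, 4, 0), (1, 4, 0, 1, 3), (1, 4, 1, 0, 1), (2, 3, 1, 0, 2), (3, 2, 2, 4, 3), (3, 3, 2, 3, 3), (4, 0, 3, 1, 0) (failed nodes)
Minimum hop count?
4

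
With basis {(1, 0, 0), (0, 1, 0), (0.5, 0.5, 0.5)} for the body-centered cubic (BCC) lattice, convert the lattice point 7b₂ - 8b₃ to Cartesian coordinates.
(-4, 3, -4)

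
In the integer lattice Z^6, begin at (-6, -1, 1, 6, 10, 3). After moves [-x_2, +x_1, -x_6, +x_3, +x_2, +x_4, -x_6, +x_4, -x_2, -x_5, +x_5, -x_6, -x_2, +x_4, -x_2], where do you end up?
(-5, -4, 2, 9, 10, 0)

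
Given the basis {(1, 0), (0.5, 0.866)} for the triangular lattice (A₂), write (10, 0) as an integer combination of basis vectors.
10b₁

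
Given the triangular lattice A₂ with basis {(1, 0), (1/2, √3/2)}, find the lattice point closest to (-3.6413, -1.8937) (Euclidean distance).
(-4, -1.732)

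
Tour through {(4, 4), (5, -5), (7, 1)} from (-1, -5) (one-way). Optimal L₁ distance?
20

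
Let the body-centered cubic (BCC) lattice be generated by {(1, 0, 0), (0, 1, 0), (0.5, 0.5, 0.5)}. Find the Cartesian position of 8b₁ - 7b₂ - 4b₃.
(6, -9, -2)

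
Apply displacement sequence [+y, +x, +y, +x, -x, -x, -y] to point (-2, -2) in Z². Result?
(-2, -1)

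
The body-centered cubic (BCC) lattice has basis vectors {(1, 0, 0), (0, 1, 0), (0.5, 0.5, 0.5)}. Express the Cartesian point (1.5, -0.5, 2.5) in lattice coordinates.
-b₁ - 3b₂ + 5b₃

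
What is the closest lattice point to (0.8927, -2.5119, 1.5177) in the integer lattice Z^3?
(1, -3, 2)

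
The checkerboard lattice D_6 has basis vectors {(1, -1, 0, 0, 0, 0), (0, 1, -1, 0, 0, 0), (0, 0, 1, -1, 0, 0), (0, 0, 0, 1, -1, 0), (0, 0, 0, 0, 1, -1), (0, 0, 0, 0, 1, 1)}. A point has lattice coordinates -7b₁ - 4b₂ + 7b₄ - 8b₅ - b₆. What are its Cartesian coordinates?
(-7, 3, 4, 7, -16, 7)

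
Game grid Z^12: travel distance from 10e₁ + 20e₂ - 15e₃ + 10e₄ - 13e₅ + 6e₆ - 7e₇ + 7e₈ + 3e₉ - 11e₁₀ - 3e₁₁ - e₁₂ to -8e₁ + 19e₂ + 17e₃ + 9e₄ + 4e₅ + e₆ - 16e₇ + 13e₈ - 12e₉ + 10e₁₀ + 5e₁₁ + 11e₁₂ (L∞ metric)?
32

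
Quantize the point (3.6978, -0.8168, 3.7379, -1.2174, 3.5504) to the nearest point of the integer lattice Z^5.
(4, -1, 4, -1, 4)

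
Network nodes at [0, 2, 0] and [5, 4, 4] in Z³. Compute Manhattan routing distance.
11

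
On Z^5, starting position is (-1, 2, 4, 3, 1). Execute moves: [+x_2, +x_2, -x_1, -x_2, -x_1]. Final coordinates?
(-3, 3, 4, 3, 1)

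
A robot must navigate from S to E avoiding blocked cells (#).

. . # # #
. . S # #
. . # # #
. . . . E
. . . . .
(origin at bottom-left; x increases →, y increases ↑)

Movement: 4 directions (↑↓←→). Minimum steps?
6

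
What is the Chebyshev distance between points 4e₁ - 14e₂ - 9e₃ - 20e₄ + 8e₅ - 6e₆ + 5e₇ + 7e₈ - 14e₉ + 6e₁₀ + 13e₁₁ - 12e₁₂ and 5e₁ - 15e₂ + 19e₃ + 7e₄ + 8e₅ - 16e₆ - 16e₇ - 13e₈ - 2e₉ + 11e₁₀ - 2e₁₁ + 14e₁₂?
28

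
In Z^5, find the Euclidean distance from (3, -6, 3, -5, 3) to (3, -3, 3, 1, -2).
8.3666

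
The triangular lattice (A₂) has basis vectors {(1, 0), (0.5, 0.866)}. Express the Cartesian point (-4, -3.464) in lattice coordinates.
-2b₁ - 4b₂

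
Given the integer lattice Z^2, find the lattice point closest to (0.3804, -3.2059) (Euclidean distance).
(0, -3)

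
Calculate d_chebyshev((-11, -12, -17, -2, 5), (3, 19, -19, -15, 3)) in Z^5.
31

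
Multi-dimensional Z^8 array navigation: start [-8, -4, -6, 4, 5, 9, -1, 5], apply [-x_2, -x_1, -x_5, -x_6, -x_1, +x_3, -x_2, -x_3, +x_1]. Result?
(-9, -6, -6, 4, 4, 8, -1, 5)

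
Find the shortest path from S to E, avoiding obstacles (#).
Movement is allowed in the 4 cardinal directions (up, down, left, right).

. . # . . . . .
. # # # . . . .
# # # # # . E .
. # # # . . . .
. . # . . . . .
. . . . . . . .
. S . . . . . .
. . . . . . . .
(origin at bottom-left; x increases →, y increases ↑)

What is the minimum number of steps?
9
(one shortest path: (1, 1) → (2, 1) → (3, 1) → (4, 1) → (5, 1) → (6, 1) → (6, 2) → (6, 3) → (6, 4) → (6, 5))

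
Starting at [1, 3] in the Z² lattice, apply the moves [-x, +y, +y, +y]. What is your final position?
(0, 6)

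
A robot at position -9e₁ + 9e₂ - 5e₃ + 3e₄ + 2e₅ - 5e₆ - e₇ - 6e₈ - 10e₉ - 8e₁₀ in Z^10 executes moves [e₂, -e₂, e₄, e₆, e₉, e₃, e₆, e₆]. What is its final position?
(-9, 9, -4, 4, 2, -2, -1, -6, -9, -8)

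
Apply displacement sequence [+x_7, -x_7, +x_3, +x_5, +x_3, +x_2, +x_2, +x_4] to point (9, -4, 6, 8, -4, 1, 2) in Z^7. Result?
(9, -2, 8, 9, -3, 1, 2)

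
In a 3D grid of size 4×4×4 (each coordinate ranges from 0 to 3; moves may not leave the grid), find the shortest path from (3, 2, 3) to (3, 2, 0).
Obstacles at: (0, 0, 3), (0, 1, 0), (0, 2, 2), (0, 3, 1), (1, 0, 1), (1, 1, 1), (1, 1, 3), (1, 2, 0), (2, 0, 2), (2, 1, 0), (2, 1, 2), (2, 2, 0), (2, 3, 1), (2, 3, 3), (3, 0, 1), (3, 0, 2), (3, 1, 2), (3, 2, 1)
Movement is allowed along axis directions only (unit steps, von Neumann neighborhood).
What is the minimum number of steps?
5
(one shortest path: (3, 2, 3) → (3, 3, 3) → (3, 3, 2) → (3, 3, 1) → (3, 3, 0) → (3, 2, 0))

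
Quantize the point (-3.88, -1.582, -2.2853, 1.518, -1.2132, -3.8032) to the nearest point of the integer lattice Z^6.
(-4, -2, -2, 2, -1, -4)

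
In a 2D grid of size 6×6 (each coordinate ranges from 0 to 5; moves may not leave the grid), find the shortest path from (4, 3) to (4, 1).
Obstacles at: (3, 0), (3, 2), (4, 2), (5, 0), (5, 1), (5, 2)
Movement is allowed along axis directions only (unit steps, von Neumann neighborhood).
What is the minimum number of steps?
6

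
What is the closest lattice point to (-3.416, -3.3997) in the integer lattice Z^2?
(-3, -3)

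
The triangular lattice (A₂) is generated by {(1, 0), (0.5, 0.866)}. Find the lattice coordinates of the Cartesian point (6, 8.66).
b₁ + 10b₂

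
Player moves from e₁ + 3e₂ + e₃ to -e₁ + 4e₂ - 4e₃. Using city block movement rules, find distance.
8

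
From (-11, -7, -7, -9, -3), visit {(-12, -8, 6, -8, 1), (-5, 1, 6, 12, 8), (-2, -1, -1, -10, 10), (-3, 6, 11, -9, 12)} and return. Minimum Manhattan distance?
158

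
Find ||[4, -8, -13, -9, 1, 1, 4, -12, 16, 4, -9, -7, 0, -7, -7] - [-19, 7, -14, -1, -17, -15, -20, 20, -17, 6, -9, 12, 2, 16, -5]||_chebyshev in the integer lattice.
33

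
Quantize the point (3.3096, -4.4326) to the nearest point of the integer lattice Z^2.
(3, -4)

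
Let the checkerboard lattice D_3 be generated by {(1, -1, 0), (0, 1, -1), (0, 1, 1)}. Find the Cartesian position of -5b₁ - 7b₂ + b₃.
(-5, -1, 8)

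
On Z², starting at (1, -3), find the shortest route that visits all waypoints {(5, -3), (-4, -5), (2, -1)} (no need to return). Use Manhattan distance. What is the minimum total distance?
19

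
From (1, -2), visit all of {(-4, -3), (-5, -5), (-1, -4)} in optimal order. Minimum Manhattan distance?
11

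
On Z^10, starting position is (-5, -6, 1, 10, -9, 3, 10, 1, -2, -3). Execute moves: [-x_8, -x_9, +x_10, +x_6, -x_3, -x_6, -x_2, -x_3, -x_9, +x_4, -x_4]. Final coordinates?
(-5, -7, -1, 10, -9, 3, 10, 0, -4, -2)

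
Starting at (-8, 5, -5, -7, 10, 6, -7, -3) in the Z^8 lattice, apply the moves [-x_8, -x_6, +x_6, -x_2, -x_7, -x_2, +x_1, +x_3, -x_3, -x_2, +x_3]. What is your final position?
(-7, 2, -4, -7, 10, 6, -8, -4)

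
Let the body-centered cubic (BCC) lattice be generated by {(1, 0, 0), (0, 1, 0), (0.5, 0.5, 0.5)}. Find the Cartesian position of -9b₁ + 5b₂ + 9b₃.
(-4.5, 9.5, 4.5)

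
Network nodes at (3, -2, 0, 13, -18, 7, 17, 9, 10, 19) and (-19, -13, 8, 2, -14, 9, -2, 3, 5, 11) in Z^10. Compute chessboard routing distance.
22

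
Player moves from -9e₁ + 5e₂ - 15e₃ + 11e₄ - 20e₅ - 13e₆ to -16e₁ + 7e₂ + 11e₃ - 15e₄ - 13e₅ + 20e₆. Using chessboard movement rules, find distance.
33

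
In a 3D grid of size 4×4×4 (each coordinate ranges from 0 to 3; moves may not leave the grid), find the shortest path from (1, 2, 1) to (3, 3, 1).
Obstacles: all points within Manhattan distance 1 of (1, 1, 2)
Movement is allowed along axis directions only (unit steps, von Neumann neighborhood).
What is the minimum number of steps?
3
(one shortest path: (1, 2, 1) → (2, 2, 1) → (3, 2, 1) → (3, 3, 1))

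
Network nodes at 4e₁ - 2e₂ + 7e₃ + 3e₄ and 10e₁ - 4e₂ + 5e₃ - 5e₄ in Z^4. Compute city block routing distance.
18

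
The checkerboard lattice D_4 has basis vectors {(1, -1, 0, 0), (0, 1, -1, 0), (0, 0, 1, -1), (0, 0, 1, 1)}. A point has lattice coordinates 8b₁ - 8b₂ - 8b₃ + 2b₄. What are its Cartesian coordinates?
(8, -16, 2, 10)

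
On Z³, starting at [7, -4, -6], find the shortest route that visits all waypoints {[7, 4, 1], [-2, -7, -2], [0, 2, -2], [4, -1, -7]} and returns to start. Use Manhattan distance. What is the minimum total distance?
62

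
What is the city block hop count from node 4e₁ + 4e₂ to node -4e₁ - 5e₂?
17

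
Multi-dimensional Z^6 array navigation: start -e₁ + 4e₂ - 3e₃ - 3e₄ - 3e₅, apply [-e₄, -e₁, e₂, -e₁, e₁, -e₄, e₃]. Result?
(-2, 5, -2, -5, -3, 0)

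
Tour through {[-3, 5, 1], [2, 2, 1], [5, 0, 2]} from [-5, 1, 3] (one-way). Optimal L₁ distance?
22
(one optimal route: (-5, 1, 3) → (-3, 5, 1) → (2, 2, 1) → (5, 0, 2))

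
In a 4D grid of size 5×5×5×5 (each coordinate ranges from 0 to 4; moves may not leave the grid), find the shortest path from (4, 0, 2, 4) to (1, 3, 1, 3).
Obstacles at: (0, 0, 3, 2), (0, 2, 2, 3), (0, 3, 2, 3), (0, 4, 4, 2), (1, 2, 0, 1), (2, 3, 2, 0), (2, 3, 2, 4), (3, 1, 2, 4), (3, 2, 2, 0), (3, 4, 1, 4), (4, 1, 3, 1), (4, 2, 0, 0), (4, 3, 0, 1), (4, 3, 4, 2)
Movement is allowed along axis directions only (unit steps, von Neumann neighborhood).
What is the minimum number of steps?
8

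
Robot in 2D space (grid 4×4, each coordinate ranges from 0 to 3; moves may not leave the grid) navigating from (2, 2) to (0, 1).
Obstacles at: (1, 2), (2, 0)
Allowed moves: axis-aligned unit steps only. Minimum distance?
3
(one shortest path: (2, 2) → (2, 1) → (1, 1) → (0, 1))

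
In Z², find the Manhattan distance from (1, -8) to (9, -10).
10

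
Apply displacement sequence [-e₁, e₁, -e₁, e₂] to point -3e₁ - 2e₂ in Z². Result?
(-4, -1)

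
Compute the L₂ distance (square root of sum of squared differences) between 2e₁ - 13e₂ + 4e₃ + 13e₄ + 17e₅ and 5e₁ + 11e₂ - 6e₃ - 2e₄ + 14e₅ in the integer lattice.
30.315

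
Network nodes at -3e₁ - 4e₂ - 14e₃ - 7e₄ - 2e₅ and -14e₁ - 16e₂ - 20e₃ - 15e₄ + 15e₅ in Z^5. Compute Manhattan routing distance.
54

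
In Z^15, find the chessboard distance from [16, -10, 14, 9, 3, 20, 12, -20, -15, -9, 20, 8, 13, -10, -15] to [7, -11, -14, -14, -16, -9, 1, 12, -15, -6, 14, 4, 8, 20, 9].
32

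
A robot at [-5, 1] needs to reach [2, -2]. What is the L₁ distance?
10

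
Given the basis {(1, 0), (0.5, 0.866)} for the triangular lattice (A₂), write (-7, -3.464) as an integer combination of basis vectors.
-5b₁ - 4b₂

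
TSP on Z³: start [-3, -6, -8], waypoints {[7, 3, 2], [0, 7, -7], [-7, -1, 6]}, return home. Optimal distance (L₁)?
82
(one optimal route: (-3, -6, -8) → (0, 7, -7) → (7, 3, 2) → (-7, -1, 6) → (-3, -6, -8))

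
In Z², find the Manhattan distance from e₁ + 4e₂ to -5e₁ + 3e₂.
7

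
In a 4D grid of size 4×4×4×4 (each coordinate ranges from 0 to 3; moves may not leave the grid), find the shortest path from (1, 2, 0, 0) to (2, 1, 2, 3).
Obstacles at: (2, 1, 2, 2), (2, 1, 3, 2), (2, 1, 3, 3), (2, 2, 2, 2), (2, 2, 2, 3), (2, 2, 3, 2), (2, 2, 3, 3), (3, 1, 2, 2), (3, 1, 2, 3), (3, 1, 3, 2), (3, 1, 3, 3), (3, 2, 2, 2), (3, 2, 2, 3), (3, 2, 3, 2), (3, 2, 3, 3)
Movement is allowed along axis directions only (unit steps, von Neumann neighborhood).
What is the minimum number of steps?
7
(one shortest path: (1, 2, 0, 0) → (2, 2, 0, 0) → (2, 1, 0, 0) → (2, 1, 1, 0) → (2, 1, 1, 1) → (2, 1, 1, 2) → (2, 1, 1, 3) → (2, 1, 2, 3))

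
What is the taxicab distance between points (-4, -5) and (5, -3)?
11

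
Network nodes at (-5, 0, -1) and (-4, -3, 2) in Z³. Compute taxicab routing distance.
7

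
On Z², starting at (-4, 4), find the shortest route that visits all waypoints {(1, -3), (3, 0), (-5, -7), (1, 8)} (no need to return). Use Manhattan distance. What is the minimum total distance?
34
(one optimal route: (-4, 4) → (1, 8) → (3, 0) → (1, -3) → (-5, -7))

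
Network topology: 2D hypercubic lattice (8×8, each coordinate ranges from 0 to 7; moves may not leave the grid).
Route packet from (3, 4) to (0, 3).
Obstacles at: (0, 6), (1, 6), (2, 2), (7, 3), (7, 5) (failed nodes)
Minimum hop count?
4
(one shortest path: (3, 4) → (2, 4) → (1, 4) → (0, 4) → (0, 3))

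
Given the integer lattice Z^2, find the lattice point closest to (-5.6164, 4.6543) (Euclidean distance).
(-6, 5)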